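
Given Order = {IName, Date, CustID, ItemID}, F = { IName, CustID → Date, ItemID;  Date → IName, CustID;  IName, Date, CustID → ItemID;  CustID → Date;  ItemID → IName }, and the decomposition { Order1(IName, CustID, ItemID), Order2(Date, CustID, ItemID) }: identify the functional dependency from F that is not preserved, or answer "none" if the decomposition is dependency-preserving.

none

IName, CustID → Date, ItemID: restricted closure across fragments reaches Date, ItemID.
Date → IName, CustID: restricted closure across fragments reaches IName, CustID.
IName, Date, CustID → ItemID: restricted closure across fragments reaches ItemID.
CustID → Date lies within Order2.
ItemID → IName lies within Order1.
Every dependency is enforceable on the fragments, so the decomposition is dependency-preserving.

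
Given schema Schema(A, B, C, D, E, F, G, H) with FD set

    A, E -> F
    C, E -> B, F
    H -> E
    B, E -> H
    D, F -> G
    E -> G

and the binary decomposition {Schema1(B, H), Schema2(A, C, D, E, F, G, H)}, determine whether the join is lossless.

No

Common attributes: Schema1 ∩ Schema2 = {H}.
Closure of {H}: H → E applies, adding E; E → G applies, adding G. So (H)⁺ = {E, G, H}.
The closure contains neither all of Schema1 = {B, H} nor all of Schema2 = {A, C, D, E, F, G, H}, so the common attributes are not a superkey of either fragment. The join is lossy.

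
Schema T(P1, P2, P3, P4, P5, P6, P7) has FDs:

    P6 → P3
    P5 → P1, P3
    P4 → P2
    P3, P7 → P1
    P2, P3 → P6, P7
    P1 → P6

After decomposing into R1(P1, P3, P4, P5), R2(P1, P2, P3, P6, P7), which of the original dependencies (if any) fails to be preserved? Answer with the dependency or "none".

P4 → P2

Check P4 → P2: no single fragment contains all of {P2, P4}, and the restricted closure of {P4} across the fragments never reaches {P2}.
P6 → P3 is preserved.
P5 → P1, P3 is preserved.
P3, P7 → P1 is preserved.
P2, P3 → P6, P7 is preserved.
P1 → P6 is preserved.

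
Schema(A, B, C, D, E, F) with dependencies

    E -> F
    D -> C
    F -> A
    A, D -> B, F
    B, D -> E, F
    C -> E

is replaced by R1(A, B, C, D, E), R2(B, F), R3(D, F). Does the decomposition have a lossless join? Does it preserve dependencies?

Lossless test (chase): Rows 1 and 3 agree on D; apply D→C and equate their C entries. Rows 2 and 3 agree on F; apply F→A and equate their A entries. Rows 1 and 3 agree on C; apply C→E and equate their E entries. Rows 1 and 3 agree on E; apply E→F and equate their F entries. Rows 1 and 2 agree on F; apply F→A and equate their A entries. Rows 1 and 3 agree on A, D; apply A, D→B, F and equate their B, F entries. Row 1 is now all distinguished symbols — the join is lossless.
Dependency preservation: the restricted closure of {E} across the fragments never reaches {F}, so E → F cannot be enforced without a join — not preserved.

lossless but not dependency-preserving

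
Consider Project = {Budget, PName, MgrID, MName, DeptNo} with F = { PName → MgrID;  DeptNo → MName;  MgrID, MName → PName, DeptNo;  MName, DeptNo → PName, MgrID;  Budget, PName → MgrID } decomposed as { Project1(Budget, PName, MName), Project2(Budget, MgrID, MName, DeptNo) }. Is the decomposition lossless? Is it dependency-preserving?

lossy and not dependency-preserving

Lossless test: (Budget, MName)⁺ = {Budget, MName}, which is a superkey of neither fragment — lossy.
Dependency preservation: the restricted closure of {PName} across the fragments never reaches {MgrID}, so PName → MgrID cannot be enforced without a join — not preserved.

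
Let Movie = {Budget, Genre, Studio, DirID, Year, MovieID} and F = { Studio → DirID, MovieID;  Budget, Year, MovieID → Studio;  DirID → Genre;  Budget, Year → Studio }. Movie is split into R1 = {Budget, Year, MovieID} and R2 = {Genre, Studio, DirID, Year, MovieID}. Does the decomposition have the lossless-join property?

No

Common attributes: R1 ∩ R2 = {Year, MovieID}.
No dependency enlarges {Year, MovieID}, so (Year, MovieID)⁺ = {Year, MovieID}.
The closure contains neither all of R1 = {Budget, Year, MovieID} nor all of R2 = {Genre, Studio, DirID, Year, MovieID}, so the common attributes are not a superkey of either fragment. The join is lossy.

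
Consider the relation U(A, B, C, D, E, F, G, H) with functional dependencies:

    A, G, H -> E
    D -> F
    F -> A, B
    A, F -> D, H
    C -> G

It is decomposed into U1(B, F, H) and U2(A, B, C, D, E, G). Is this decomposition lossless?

Common attributes: U1 ∩ U2 = {B}.
No dependency enlarges {B}, so (B)⁺ = {B}.
The closure contains neither all of U1 = {B, F, H} nor all of U2 = {A, B, C, D, E, G}, so the common attributes are not a superkey of either fragment. The join is lossy.

No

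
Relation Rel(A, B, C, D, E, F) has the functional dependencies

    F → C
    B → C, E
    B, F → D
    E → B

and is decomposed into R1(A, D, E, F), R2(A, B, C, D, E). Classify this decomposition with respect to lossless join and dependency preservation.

lossless but not dependency-preserving

Lossless test: (A, D, E)⁺ = {A, B, C, D, E}, which contains all of one fragment — lossless.
Dependency preservation: the restricted closure of {F} across the fragments never reaches {C}, so F → C cannot be enforced without a join — not preserved.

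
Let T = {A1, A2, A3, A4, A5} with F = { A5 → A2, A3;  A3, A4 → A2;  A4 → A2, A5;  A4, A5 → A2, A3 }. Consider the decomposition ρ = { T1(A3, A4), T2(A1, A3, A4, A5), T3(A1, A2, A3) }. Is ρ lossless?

No

Chase test. Columns are A1, A2, A3, A4, A5; row i has aⱼ where attribute j ∈ Ti, else bᵢⱼ.
Initial tableau (one row per fragment):
  row 1: b11 b12 a3 a4 b15
  row 2: a1 b22 a3 a4 a5
  row 3: a1 a2 a3 b34 b35
Rows 1 and 2 agree on A3, A4; apply A3, A4→A2 and equate their A2 entries.
Rows 1 and 2 agree on A4; apply A4→A2, A5 and equate their A2, A5 entries.
No row becomes fully distinguished — the join is lossy.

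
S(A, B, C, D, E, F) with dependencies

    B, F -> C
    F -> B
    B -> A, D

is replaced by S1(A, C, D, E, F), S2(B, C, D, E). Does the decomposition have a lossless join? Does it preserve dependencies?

lossy and not dependency-preserving

Lossless test: (C, D, E)⁺ = {C, D, E}, which is a superkey of neither fragment — lossy.
Dependency preservation: the restricted closure of {F} across the fragments never reaches {B}, so F → B cannot be enforced without a join — not preserved.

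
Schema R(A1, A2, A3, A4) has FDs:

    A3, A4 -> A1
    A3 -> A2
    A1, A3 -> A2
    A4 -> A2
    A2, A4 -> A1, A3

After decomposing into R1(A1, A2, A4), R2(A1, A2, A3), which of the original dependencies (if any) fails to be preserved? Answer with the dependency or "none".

A2, A4 -> A1, A3

Check A2, A4 → A1, A3: no single fragment contains all of {A1, A2, A3, A4}, and the restricted closure of {A2, A4} across the fragments never reaches {A1, A3}.
A3, A4 → A1 is preserved.
A3 → A2 is preserved.
A1, A3 → A2 is preserved.
A4 → A2 is preserved.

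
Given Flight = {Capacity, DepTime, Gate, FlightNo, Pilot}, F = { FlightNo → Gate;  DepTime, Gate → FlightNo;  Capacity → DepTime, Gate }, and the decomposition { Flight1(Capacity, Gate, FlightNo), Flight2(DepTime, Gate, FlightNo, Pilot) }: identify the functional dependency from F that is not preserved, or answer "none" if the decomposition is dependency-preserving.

Check Capacity → DepTime, Gate: no single fragment contains all of {Capacity, DepTime, Gate}, and the restricted closure of {Capacity} across the fragments never reaches {DepTime, Gate}.
FlightNo → Gate is preserved.
DepTime, Gate → FlightNo is preserved.

Capacity → DepTime, Gate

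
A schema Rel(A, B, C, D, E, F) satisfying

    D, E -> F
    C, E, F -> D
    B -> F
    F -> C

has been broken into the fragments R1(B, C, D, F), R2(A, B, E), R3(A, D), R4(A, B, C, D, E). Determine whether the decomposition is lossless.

Yes

Chase test. Columns are A, B, C, D, E, F; row i has aⱼ where attribute j ∈ Ri, else bᵢⱼ.
Initial tableau (one row per fragment):
  row 1: b11 a2 a3 a4 b15 a6
  row 2: a1 a2 b23 b24 a5 b26
  row 3: a1 b32 b33 a4 b35 b36
  row 4: a1 a2 a3 a4 a5 b46
Rows 1 and 2 agree on B; apply B→F and equate their F entries.
Rows 1 and 4 agree on B; apply B→F and equate their F entries.
Rows 1 and 2 agree on F; apply F→C and equate their C entries.
Rows 2 and 4 agree on C, E, F; apply C, E, F→D and equate their D entries.
Row 2 is now all distinguished symbols — the join is lossless.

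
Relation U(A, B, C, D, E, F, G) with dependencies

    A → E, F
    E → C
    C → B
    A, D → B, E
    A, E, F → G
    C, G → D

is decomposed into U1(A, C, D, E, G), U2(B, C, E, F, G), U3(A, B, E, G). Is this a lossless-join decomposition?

No

Chase test. Columns are A, B, C, D, E, F, G; row i has aⱼ where attribute j ∈ Ui, else bᵢⱼ.
Initial tableau (one row per fragment):
  row 1: a1 b12 a3 a4 a5 b16 a7
  row 2: b21 a2 a3 b24 a5 a6 a7
  row 3: a1 a2 b33 b34 a5 b36 a7
Rows 1 and 3 agree on A; apply A→E, F and equate their E, F entries.
Rows 1 and 3 agree on E; apply E→C and equate their C entries.
Rows 1 and 2 agree on C; apply C→B and equate their B entries.
Rows 1 and 2 agree on C, G; apply C, G→D and equate their D entries.
Rows 1 and 3 agree on C, G; apply C, G→D and equate their D entries.
No row becomes fully distinguished — the join is lossy.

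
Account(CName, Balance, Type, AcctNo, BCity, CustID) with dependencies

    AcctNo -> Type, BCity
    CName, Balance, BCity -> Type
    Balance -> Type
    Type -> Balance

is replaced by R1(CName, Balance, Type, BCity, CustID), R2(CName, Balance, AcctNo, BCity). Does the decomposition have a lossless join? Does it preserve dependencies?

Lossless test: (CName, Balance, BCity)⁺ = {CName, Balance, Type, BCity}, which is a superkey of neither fragment — lossy.
Dependency preservation: AcctNo → Type, BCity is not contained in any single fragment, but the restricted closure of its left-hand side across the fragments still reaches the right-hand side; the remaining FDs each lie inside some fragment. All dependencies are preserved.

lossy but dependency-preserving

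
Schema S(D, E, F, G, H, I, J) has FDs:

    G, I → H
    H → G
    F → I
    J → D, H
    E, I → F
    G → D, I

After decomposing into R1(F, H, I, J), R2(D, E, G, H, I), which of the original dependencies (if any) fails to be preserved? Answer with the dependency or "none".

Check E, I → F: no single fragment contains all of {E, F, I}, and the restricted closure of {E, I} across the fragments never reaches {F}.
G, I → H is preserved.
H → G is preserved.
F → I is preserved.
J → D, H is preserved.
G → D, I is preserved.

E, I → F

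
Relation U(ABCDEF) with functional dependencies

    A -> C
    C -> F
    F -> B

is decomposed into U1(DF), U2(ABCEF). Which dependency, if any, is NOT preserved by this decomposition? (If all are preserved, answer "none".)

A → C lies within U2.
C → F lies within U2.
F → B lies within U2.
Every dependency is enforceable on the fragments, so the decomposition is dependency-preserving.

none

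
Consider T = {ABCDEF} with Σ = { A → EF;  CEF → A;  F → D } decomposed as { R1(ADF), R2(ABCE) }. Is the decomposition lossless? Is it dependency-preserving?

Lossless test: (A)⁺ = {ADEF}, which contains all of one fragment — lossless.
Dependency preservation: the restricted closure of {CEF} across the fragments never reaches {A}, so CEF → A cannot be enforced without a join — not preserved.

lossless but not dependency-preserving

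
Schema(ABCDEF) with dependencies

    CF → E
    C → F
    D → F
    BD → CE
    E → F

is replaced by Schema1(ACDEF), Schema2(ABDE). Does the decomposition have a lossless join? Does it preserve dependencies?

lossy and not dependency-preserving

Lossless test: (ADE)⁺ = {ADEF}, which is a superkey of neither fragment — lossy.
Dependency preservation: the restricted closure of {BD} across the fragments never reaches {CE}, so BD → CE cannot be enforced without a join — not preserved.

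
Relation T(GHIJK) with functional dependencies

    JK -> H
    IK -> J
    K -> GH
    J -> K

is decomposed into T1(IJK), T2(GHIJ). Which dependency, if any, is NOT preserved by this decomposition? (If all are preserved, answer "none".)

Check K → GH: no single fragment contains all of {GHK}, and the restricted closure of {K} across the fragments never reaches {GH}.
JK → H is preserved.
IK → J is preserved.
J → K is preserved.

K -> GH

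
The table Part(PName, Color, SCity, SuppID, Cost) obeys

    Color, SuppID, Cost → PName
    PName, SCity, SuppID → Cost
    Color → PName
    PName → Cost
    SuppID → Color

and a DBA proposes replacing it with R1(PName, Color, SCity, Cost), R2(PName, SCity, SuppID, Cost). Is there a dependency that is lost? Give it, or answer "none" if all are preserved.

Check SuppID → Color: no single fragment contains all of {Color, SuppID}, and the restricted closure of {SuppID} across the fragments never reaches {Color}.
Color, SuppID, Cost → PName is preserved.
PName, SCity, SuppID → Cost is preserved.
Color → PName is preserved.
PName → Cost is preserved.

SuppID → Color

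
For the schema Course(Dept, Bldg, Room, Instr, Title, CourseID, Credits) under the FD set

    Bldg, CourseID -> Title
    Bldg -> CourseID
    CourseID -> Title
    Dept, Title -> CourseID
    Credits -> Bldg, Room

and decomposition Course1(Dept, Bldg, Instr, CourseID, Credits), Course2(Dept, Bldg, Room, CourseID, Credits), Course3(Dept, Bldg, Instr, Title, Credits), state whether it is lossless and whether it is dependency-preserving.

Lossless test (chase): Rows 1 and 2 agree on Bldg, CourseID; apply Bldg, CourseID→Title and equate their Title entries. Rows 1 and 3 agree on Bldg; apply Bldg→CourseID and equate their CourseID entries. Rows 1 and 3 agree on CourseID; apply CourseID→Title and equate their Title entries. Rows 1 and 2 agree on Credits; apply Credits→Bldg, Room and equate their Bldg, Room entries. Rows 1 and 3 agree on Credits; apply Credits→Bldg, Room and equate their Bldg, Room entries. Row 1 is now all distinguished symbols — the join is lossless.
Dependency preservation: the restricted closure of {CourseID} across the fragments never reaches {Title}, so CourseID → Title cannot be enforced without a join — not preserved.

lossless but not dependency-preserving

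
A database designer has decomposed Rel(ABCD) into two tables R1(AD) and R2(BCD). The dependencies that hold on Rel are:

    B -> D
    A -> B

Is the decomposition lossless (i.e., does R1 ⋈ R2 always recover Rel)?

Common attributes: R1 ∩ R2 = {D}.
No dependency enlarges {D}, so (D)⁺ = {D}.
The closure contains neither all of R1 = {AD} nor all of R2 = {BCD}, so the common attributes are not a superkey of either fragment. The join is lossy.

No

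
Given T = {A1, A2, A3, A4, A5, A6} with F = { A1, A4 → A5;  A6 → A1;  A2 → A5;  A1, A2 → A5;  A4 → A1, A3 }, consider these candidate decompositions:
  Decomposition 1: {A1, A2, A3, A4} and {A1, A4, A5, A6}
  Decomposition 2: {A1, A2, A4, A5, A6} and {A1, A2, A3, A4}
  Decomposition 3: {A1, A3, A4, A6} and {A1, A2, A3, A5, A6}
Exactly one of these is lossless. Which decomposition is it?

Decomposition 2

Decomposition 1: common = {A1, A4}, closure = {A1, A3, A4, A5} → lossy.
Decomposition 2: common = {A1, A2, A4}, closure = {A1, A2, A3, A4, A5} → lossless.
Decomposition 3: common = {A1, A3, A6}, closure = {A1, A3, A6} → lossy.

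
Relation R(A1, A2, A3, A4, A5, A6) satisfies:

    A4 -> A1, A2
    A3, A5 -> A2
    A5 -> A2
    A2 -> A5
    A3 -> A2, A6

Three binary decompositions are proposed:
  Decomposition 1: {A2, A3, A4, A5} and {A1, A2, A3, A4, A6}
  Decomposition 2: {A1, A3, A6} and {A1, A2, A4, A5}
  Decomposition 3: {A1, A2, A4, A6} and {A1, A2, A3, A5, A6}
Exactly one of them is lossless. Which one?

Decomposition 1: common = {A2, A3, A4}, closure = {A1, A2, A3, A4, A5, A6} → lossless.
Decomposition 2: common = {A1}, closure = {A1} → lossy.
Decomposition 3: common = {A1, A2, A6}, closure = {A1, A2, A5, A6} → lossy.

Decomposition 1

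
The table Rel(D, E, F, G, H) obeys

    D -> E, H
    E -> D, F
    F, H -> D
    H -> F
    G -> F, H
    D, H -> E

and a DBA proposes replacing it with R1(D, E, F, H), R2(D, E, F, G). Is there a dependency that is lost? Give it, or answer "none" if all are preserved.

D → E, H lies within R1.
E → D, F lies within R1.
F, H → D lies within R1.
H → F lies within R1.
G → F, H: restricted closure across fragments reaches F, H.
D, H → E lies within R1.
Every dependency is enforceable on the fragments, so the decomposition is dependency-preserving.

none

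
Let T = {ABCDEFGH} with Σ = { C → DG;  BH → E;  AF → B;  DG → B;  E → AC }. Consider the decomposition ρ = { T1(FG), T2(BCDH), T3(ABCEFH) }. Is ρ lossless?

No

Chase test. Columns are ABCDEFGH; row i has aⱼ where attribute j ∈ Ti, else bᵢⱼ.
Initial tableau (one row per fragment):
  row 1: b11 b12 b13 b14 b15 a6 a7 b18
  row 2: b21 a2 a3 a4 b25 b26 b27 a8
  row 3: a1 a2 a3 b34 a5 a6 b37 a8
Rows 2 and 3 agree on C; apply C→DG and equate their DG entries.
Rows 2 and 3 agree on BH; apply BH→E and equate their E entries.
Rows 2 and 3 agree on E; apply E→AC and equate their AC entries.
No row becomes fully distinguished — the join is lossy.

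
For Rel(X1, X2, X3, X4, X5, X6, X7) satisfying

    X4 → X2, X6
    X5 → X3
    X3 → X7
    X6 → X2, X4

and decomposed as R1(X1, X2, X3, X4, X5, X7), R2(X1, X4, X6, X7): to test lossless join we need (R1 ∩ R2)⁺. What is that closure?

X1, X2, X4, X6, X7

R1 ∩ R2 = {X1, X4, X7}.
X4 → X2, X6 applies, adding X2, X6
Closure: {X1, X2, X4, X6, X7}.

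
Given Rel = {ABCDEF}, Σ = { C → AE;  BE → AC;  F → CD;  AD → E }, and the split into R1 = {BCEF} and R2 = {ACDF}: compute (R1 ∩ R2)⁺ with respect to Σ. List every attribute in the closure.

ACDEF

R1 ∩ R2 = {CF}.
C → AE applies, adding AE
F → CD applies, adding D
Closure: {ACDEF}.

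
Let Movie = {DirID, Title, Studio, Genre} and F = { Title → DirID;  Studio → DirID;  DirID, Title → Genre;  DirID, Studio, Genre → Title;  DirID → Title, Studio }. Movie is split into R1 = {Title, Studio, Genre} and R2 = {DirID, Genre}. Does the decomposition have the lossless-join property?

No

Common attributes: R1 ∩ R2 = {Genre}.
No dependency enlarges {Genre}, so (Genre)⁺ = {Genre}.
The closure contains neither all of R1 = {Title, Studio, Genre} nor all of R2 = {DirID, Genre}, so the common attributes are not a superkey of either fragment. The join is lossy.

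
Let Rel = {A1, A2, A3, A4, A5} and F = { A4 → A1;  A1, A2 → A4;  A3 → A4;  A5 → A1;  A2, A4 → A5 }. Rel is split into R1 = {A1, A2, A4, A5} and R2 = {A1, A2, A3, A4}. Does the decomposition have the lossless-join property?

Common attributes: R1 ∩ R2 = {A1, A2, A4}.
Closure of {A1, A2, A4}: A2, A4 → A5 applies, adding A5. So (A1, A2, A4)⁺ = {A1, A2, A4, A5}.
This closure contains every attribute of R1, so R1 ∩ R2 → R1. The join is lossless.

Yes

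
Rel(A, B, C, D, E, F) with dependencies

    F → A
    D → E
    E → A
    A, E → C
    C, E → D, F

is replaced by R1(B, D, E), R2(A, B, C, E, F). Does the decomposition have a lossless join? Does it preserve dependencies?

lossless and dependency-preserving

Lossless test: (B, E)⁺ = {A, B, C, D, E, F}, which contains all of one fragment — lossless.
Dependency preservation: C, E → D, F is not contained in any single fragment, but the restricted closure of its left-hand side across the fragments still reaches the right-hand side; the remaining FDs each lie inside some fragment. All dependencies are preserved.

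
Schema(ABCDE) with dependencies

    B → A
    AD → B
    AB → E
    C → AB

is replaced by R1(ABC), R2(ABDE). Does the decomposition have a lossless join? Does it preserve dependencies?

Lossless test: (AB)⁺ = {ABE}, which is a superkey of neither fragment — lossy.
Dependency preservation: every FD's attributes lie within a single fragment, so each can be enforced locally — preserved.

lossy but dependency-preserving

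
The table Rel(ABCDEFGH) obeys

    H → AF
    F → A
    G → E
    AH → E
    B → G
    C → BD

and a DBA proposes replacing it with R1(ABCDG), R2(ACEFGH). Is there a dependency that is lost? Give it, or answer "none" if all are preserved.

H → AF lies within R2.
F → A lies within R2.
G → E lies within R2.
AH → E lies within R2.
B → G lies within R1.
C → BD lies within R1.
Every dependency is enforceable on the fragments, so the decomposition is dependency-preserving.

none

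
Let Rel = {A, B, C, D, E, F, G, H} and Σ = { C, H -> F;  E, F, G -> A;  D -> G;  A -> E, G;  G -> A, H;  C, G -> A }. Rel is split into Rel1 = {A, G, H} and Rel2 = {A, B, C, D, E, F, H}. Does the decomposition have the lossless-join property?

Yes

Common attributes: Rel1 ∩ Rel2 = {A, H}.
Closure of {A, H}: A → E, G applies, adding E, G. So (A, H)⁺ = {A, E, G, H}.
This closure contains every attribute of Rel1, so Rel1 ∩ Rel2 → Rel1. The join is lossless.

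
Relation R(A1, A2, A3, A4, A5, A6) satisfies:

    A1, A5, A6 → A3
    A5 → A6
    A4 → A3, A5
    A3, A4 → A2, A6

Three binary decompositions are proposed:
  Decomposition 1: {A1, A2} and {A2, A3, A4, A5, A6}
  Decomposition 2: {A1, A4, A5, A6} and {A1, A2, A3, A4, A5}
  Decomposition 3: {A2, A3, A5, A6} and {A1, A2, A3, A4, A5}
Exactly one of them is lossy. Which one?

Decomposition 1

Decomposition 1: common = {A2}, closure = {A2} → lossy.
Decomposition 2: common = {A1, A4, A5}, closure = {A1, A2, A3, A4, A5, A6} → lossless.
Decomposition 3: common = {A2, A3, A5}, closure = {A2, A3, A5, A6} → lossless.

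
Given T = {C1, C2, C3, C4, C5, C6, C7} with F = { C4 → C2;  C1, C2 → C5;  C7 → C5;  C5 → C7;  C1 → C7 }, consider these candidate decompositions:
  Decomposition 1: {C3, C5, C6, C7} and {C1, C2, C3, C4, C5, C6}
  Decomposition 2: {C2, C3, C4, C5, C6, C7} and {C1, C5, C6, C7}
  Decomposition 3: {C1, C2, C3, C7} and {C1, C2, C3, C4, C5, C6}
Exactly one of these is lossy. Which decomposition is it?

Decomposition 2

Decomposition 1: common = {C3, C5, C6}, closure = {C3, C5, C6, C7} → lossless.
Decomposition 2: common = {C5, C6, C7}, closure = {C5, C6, C7} → lossy.
Decomposition 3: common = {C1, C2, C3}, closure = {C1, C2, C3, C5, C7} → lossless.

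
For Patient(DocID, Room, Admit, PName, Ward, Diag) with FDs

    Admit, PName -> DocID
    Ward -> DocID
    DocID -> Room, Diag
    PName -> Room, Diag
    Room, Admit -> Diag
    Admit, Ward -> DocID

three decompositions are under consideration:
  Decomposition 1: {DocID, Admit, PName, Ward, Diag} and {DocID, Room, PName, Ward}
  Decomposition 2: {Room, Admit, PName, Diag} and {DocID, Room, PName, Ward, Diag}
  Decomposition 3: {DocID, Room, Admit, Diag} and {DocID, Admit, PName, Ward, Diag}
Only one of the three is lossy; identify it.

Decomposition 2

Decomposition 1: common = {DocID, PName, Ward}, closure = {DocID, Room, PName, Ward, Diag} → lossless.
Decomposition 2: common = {Room, PName, Diag}, closure = {Room, PName, Diag} → lossy.
Decomposition 3: common = {DocID, Admit, Diag}, closure = {DocID, Room, Admit, Diag} → lossless.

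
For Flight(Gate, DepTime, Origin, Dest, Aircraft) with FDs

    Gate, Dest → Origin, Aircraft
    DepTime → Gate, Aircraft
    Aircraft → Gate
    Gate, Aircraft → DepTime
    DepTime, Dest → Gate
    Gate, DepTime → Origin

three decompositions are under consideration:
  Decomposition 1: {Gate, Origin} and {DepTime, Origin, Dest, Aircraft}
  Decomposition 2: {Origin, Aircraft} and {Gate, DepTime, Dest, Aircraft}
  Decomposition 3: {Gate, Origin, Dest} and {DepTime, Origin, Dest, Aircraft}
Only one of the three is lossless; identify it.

Decomposition 1: common = {Origin}, closure = {Origin} → lossy.
Decomposition 2: common = {Aircraft}, closure = {Gate, DepTime, Origin, Aircraft} → lossless.
Decomposition 3: common = {Origin, Dest}, closure = {Origin, Dest} → lossy.

Decomposition 2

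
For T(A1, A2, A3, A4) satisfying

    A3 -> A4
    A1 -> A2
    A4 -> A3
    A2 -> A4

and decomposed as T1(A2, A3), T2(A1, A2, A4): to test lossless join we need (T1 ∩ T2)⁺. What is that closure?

T1 ∩ T2 = {A2}.
A2 → A4 applies, adding A4
A4 → A3 applies, adding A3
Closure: {A2, A3, A4}.

A2, A3, A4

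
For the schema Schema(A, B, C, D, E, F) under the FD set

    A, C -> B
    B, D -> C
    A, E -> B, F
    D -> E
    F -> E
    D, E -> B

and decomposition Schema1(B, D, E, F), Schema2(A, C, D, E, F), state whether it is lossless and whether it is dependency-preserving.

lossless but not dependency-preserving

Lossless test: (D, E, F)⁺ = {B, C, D, E, F}, which contains all of one fragment — lossless.
Dependency preservation: the restricted closure of {A, C} across the fragments never reaches {B}, so A, C → B cannot be enforced without a join — not preserved.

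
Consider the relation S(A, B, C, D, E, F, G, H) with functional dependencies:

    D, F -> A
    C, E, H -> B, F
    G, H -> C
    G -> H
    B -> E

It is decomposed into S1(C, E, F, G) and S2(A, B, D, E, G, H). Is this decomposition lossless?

Common attributes: S1 ∩ S2 = {E, G}.
Closure of {E, G}: G → H applies, adding H; G, H → C applies, adding C; C, E, H → B, F applies, adding B, F. So (E, G)⁺ = {B, C, E, F, G, H}.
This closure contains every attribute of S1, so S1 ∩ S2 → S1. The join is lossless.

Yes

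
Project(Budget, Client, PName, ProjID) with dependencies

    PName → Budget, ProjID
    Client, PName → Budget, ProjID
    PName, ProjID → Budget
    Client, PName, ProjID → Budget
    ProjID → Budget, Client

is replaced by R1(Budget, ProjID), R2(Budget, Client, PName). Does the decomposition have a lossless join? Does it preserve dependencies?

Lossless test: (Budget)⁺ = {Budget}, which is a superkey of neither fragment — lossy.
Dependency preservation: the restricted closure of {PName} across the fragments never reaches {Budget, ProjID}, so PName → Budget, ProjID cannot be enforced without a join — not preserved.

lossy and not dependency-preserving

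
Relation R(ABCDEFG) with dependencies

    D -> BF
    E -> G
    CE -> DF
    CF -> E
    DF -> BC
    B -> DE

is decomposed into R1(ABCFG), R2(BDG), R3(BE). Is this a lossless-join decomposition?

Chase test. Columns are ABCDEFG; row i has aⱼ where attribute j ∈ Ri, else bᵢⱼ.
Initial tableau (one row per fragment):
  row 1: a1 a2 a3 b14 b15 a6 a7
  row 2: b21 a2 b23 a4 b25 b26 a7
  row 3: b31 a2 b33 b34 a5 b36 b37
Rows 1 and 2 agree on B; apply B→DE and equate their DE entries.
Rows 1 and 3 agree on B; apply B→DE and equate their DE entries.
Rows 1 and 2 agree on D; apply D→BF and equate their BF entries.
Rows 1 and 3 agree on D; apply D→BF and equate their BF entries.
Rows 1 and 3 agree on E; apply E→G and equate their G entries.
Rows 1 and 2 agree on DF; apply DF→BC and equate their BC entries.
Rows 1 and 3 agree on DF; apply DF→BC and equate their BC entries.
Row 1 is now all distinguished symbols — the join is lossless.

Yes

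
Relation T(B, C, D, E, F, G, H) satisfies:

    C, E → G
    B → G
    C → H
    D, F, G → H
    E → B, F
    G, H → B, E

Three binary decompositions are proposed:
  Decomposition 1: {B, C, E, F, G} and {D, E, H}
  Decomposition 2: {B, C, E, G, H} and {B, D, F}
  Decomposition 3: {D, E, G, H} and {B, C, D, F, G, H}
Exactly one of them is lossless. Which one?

Decomposition 1: common = {E}, closure = {B, E, F, G} → lossy.
Decomposition 2: common = {B}, closure = {B, G} → lossy.
Decomposition 3: common = {D, G, H}, closure = {B, D, E, F, G, H} → lossless.

Decomposition 3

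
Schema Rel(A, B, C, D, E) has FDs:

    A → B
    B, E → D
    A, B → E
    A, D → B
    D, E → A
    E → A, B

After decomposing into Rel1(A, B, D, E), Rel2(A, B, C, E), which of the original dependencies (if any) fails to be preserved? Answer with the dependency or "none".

A → B lies within Rel1.
B, E → D lies within Rel1.
A, B → E lies within Rel1.
A, D → B lies within Rel1.
D, E → A lies within Rel1.
E → A, B lies within Rel1.
Every dependency is enforceable on the fragments, so the decomposition is dependency-preserving.

none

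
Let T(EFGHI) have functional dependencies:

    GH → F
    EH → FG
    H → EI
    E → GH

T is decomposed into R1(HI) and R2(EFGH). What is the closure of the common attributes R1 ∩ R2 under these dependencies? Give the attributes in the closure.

EFGHI

R1 ∩ R2 = {H}.
H → EI applies, adding EI
E → GH applies, adding G
GH → F applies, adding F
Closure: {EFGHI}.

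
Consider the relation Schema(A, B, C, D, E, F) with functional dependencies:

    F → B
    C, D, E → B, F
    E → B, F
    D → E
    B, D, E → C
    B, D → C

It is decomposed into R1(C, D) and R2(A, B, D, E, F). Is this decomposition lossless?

Common attributes: R1 ∩ R2 = {D}.
Closure of {D}: D → E applies, adding E; E → B, F applies, adding B, F; B, D, E → C applies, adding C. So (D)⁺ = {B, C, D, E, F}.
This closure contains every attribute of R1, so R1 ∩ R2 → R1. The join is lossless.

Yes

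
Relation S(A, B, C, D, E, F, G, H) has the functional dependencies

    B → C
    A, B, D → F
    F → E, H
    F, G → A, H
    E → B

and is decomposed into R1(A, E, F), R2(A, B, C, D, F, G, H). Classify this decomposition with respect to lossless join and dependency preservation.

lossless but not dependency-preserving

Lossless test: (A, F)⁺ = {A, B, C, E, F, H}, which contains all of one fragment — lossless.
Dependency preservation: the restricted closure of {E} across the fragments never reaches {B}, so E → B cannot be enforced without a join — not preserved.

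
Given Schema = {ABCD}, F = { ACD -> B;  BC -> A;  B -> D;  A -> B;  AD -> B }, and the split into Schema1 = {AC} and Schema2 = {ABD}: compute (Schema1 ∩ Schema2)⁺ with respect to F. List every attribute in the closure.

ABD

Schema1 ∩ Schema2 = {A}.
A → B applies, adding B
B → D applies, adding D
Closure: {ABD}.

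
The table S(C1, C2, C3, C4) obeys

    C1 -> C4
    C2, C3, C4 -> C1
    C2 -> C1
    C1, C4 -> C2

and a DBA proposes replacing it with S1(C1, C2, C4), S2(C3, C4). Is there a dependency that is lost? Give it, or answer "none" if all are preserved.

none

C1 → C4 lies within S1.
C2, C3, C4 → C1: restricted closure across fragments reaches C1.
C2 → C1 lies within S1.
C1, C4 → C2 lies within S1.
Every dependency is enforceable on the fragments, so the decomposition is dependency-preserving.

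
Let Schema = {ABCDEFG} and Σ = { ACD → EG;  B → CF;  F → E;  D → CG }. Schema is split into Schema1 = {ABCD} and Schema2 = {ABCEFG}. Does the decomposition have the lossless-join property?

Common attributes: Schema1 ∩ Schema2 = {ABC}.
Closure of {ABC}: B → CF applies, adding F; F → E applies, adding E. So (ABC)⁺ = {ABCEF}.
The closure contains neither all of Schema1 = {ABCD} nor all of Schema2 = {ABCEFG}, so the common attributes are not a superkey of either fragment. The join is lossy.

No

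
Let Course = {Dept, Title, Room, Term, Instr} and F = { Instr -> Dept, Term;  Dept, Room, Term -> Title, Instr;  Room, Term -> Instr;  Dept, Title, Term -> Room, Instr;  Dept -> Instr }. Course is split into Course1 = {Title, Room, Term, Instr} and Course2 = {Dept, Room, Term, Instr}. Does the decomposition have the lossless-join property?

Common attributes: Course1 ∩ Course2 = {Room, Term, Instr}.
Closure of {Room, Term, Instr}: Instr → Dept, Term applies, adding Dept; Dept, Room, Term → Title, Instr applies, adding Title. So (Room, Term, Instr)⁺ = {Dept, Title, Room, Term, Instr}.
This closure contains every attribute of Course1, so Course1 ∩ Course2 → Course1. The join is lossless.

Yes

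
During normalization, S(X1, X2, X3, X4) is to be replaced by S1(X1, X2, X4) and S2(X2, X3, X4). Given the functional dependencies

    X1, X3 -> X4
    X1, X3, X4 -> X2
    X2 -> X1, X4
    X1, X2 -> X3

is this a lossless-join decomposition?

Yes

Common attributes: S1 ∩ S2 = {X2, X4}.
Closure of {X2, X4}: X2 → X1, X4 applies, adding X1; X1, X2 → X3 applies, adding X3. So (X2, X4)⁺ = {X1, X2, X3, X4}.
This closure contains every attribute of S1, so S1 ∩ S2 → S1. The join is lossless.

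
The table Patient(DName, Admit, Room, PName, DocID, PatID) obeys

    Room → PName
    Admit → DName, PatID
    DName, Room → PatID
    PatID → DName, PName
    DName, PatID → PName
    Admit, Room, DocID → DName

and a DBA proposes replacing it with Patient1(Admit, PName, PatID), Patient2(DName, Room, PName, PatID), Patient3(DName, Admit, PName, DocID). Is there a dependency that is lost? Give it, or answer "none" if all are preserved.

Room → PName lies within Patient2.
Admit → DName, PatID: restricted closure across fragments reaches DName, PatID.
DName, Room → PatID lies within Patient2.
PatID → DName, PName lies within Patient2.
DName, PatID → PName lies within Patient2.
Admit, Room, DocID → DName: restricted closure across fragments reaches DName.
Every dependency is enforceable on the fragments, so the decomposition is dependency-preserving.

none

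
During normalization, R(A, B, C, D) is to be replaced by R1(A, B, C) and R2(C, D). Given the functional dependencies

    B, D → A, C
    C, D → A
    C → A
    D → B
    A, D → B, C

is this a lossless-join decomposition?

No

Common attributes: R1 ∩ R2 = {C}.
Closure of {C}: C → A applies, adding A. So (C)⁺ = {A, C}.
The closure contains neither all of R1 = {A, B, C} nor all of R2 = {C, D}, so the common attributes are not a superkey of either fragment. The join is lossy.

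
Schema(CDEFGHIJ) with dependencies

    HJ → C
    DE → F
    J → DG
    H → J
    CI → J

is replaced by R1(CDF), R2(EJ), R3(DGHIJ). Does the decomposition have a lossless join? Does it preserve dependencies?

lossy and not dependency-preserving

Lossless test (chase): Rows 2 and 3 agree on J; apply J→DG and equate their DG entries. No row becomes fully distinguished — the join is lossy.
Dependency preservation: the restricted closure of {HJ} across the fragments never reaches {C}, so HJ → C cannot be enforced without a join — not preserved.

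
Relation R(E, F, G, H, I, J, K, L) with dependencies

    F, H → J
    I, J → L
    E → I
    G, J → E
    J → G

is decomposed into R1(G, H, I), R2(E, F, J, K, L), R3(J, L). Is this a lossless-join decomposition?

No

Chase test. Columns are E, F, G, H, I, J, K, L; row i has aⱼ where attribute j ∈ Ri, else bᵢⱼ.
Initial tableau (one row per fragment):
  row 1: b11 b12 a3 a4 a5 b16 b17 b18
  row 2: a1 a2 b23 b24 b25 a6 a7 a8
  row 3: b31 b32 b33 b34 b35 a6 b37 a8
Rows 2 and 3 agree on J; apply J→G and equate their G entries.
Rows 2 and 3 agree on G, J; apply G, J→E and equate their E entries.
Rows 2 and 3 agree on E; apply E→I and equate their I entries.
No row becomes fully distinguished — the join is lossy.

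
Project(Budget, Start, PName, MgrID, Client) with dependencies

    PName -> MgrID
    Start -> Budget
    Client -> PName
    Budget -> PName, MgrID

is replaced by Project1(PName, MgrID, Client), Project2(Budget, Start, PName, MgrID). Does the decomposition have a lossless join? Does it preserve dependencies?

Lossless test: (PName, MgrID)⁺ = {PName, MgrID}, which is a superkey of neither fragment — lossy.
Dependency preservation: every FD's attributes lie within a single fragment, so each can be enforced locally — preserved.

lossy but dependency-preserving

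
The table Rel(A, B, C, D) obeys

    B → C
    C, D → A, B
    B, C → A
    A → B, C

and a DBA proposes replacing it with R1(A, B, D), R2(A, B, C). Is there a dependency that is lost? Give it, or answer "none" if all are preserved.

Check C, D → A, B: no single fragment contains all of {A, B, C, D}, and the restricted closure of {C, D} across the fragments never reaches {A, B}.
B → C is preserved.
B, C → A is preserved.
A → B, C is preserved.

C, D → A, B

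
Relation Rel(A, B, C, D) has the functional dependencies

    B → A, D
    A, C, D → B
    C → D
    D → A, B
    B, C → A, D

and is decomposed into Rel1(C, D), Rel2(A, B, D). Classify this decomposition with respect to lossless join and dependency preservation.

lossless and dependency-preserving

Lossless test: (D)⁺ = {A, B, D}, which contains all of one fragment — lossless.
Dependency preservation: A, C, D → B; B, C → A, D are not contained in any single fragment, but the restricted closure of each left-hand side across the fragments still reaches the right-hand side; the remaining FDs each lie inside some fragment. All dependencies are preserved.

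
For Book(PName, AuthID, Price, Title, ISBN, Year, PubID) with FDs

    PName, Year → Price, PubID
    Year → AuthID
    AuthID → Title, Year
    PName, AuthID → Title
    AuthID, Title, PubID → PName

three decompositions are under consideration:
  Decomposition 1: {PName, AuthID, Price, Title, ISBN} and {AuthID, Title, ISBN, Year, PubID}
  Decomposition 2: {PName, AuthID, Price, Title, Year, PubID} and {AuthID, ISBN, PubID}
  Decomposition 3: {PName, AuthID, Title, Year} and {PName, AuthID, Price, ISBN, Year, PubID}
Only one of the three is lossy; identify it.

Decomposition 1: common = {AuthID, Title, ISBN}, closure = {AuthID, Title, ISBN, Year} → lossy.
Decomposition 2: common = {AuthID, PubID}, closure = {PName, AuthID, Price, Title, Year, PubID} → lossless.
Decomposition 3: common = {PName, AuthID, Year}, closure = {PName, AuthID, Price, Title, Year, PubID} → lossless.

Decomposition 1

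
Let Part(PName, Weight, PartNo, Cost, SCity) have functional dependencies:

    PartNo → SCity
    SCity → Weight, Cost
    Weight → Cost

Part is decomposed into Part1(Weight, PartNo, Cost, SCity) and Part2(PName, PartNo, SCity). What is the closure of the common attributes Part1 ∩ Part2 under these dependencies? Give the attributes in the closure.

Part1 ∩ Part2 = {PartNo, SCity}.
SCity → Weight, Cost applies, adding Weight, Cost
Closure: {Weight, PartNo, Cost, SCity}.

Weight, PartNo, Cost, SCity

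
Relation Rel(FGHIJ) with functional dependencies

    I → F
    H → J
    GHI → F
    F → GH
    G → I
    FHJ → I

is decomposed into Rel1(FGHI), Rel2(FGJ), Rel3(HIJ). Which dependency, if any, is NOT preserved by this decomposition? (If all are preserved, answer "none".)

none

I → F lies within Rel1.
H → J lies within Rel3.
GHI → F lies within Rel1.
F → GH lies within Rel1.
G → I lies within Rel1.
FHJ → I: restricted closure across fragments reaches I.
Every dependency is enforceable on the fragments, so the decomposition is dependency-preserving.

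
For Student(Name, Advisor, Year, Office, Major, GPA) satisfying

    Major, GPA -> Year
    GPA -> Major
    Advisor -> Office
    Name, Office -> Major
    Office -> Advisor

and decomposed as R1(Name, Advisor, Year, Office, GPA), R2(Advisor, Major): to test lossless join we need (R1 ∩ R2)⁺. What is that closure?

Advisor, Office

R1 ∩ R2 = {Advisor}.
Advisor → Office applies, adding Office
Closure: {Advisor, Office}.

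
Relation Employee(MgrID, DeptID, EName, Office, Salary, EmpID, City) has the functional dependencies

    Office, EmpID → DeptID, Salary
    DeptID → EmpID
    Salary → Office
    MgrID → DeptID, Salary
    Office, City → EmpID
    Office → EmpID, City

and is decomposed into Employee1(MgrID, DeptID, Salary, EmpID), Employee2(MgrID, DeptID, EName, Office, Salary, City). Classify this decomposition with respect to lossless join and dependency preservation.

lossless and dependency-preserving

Lossless test: (MgrID, DeptID, Salary)⁺ = {MgrID, DeptID, Office, Salary, EmpID, City}, which contains all of one fragment — lossless.
Dependency preservation: Office, EmpID → DeptID, Salary; Office, City → EmpID; Office → EmpID, City are not contained in any single fragment, but the restricted closure of each left-hand side across the fragments still reaches the right-hand side; the remaining FDs each lie inside some fragment. All dependencies are preserved.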